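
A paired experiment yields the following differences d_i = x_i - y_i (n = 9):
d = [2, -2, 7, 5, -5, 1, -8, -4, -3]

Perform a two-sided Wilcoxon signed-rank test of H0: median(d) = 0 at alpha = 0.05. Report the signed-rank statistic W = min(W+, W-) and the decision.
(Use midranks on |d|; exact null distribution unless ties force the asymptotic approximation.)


Step 1: Drop any zero differences (none here) and take |d_i|.
|d| = [2, 2, 7, 5, 5, 1, 8, 4, 3]
Step 2: Midrank |d_i| (ties get averaged ranks).
ranks: |2|->2.5, |2|->2.5, |7|->8, |5|->6.5, |5|->6.5, |1|->1, |8|->9, |4|->5, |3|->4
Step 3: Attach original signs; sum ranks with positive sign and with negative sign.
W+ = 2.5 + 8 + 6.5 + 1 = 18
W- = 2.5 + 6.5 + 9 + 5 + 4 = 27
(Check: W+ + W- = 45 should equal n(n+1)/2 = 45.)
Step 4: Test statistic W = min(W+, W-) = 18.
Step 5: Ties in |d|, so use the tie-corrected normal approximation.
        E[W] = n(n+1)/4 = 9*10/4 = 22.5.
        Tie groups: |d|=2 (t=2), |d|=5 (t=2); sum(t^3 - t) = 12.
        Var[W] = n(n+1)(2n+1)/24 - sum(t^3-t)/48 = 1710/24 - 12/48 = 71.
        z = (W - E[W]) / sqrt(Var[W]) = (18 - 22.5) / 8.4261 = -0.5341.
        Two-sided p = 2*Phi(z) = 0.593306.
Step 6: alpha = 0.05. fail to reject H0.

W+ = 18, W- = 27, W = min = 18, p = 0.593306, fail to reject H0.


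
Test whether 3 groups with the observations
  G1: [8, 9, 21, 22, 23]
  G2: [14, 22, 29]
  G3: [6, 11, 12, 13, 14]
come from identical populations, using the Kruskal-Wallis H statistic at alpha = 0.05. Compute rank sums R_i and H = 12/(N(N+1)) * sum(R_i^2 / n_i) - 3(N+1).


Step 1: Combine all N = 13 observations and assign midranks.
sorted (value, group, rank): (6,G3,1), (8,G1,2), (9,G1,3), (11,G3,4), (12,G3,5), (13,G3,6), (14,G2,7.5), (14,G3,7.5), (21,G1,9), (22,G1,10.5), (22,G2,10.5), (23,G1,12), (29,G2,13)
Step 2: Sum ranks within each group.
R_1 = 36.5 (n_1 = 5)
R_2 = 31 (n_2 = 3)
R_3 = 23.5 (n_3 = 5)
Step 3: H = 12/(N(N+1)) * sum(R_i^2/n_i) - 3(N+1)
     = 12/(13*14) * (36.5^2/5 + 31^2/3 + 23.5^2/5) - 3*14
     = 0.065934 * 697.233 - 42
     = 3.971429.
Step 4: Ties present; correction factor C = 1 - 12/(13^3 - 13) = 0.994505. Corrected H = 3.971429 / 0.994505 = 3.993370.
Step 5: Under H0, H ~ chi^2(2); p-value = 0.135785.
Step 6: alpha = 0.05. fail to reject H0.

H = 3.9934, df = 2, p = 0.135785, fail to reject H0.


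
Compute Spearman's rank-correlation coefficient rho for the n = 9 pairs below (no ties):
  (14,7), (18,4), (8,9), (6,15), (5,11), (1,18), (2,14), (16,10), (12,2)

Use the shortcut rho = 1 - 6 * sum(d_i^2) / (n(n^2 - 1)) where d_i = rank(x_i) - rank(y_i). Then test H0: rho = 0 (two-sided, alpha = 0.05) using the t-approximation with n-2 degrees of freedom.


Step 1: Rank x and y separately (midranks; no ties here).
rank(x): 14->7, 18->9, 8->5, 6->4, 5->3, 1->1, 2->2, 16->8, 12->6
rank(y): 7->3, 4->2, 9->4, 15->8, 11->6, 18->9, 14->7, 10->5, 2->1
Step 2: d_i = R_x(i) - R_y(i); compute d_i^2.
  (7-3)^2=16, (9-2)^2=49, (5-4)^2=1, (4-8)^2=16, (3-6)^2=9, (1-9)^2=64, (2-7)^2=25, (8-5)^2=9, (6-1)^2=25
sum(d^2) = 214.
Step 3: rho = 1 - 6*214 / (9*(9^2 - 1)) = 1 - 1284/720 = -0.783333.
Step 4: Under H0, t = rho * sqrt((n-2)/(1-rho^2)) = -3.3341 ~ t(7).
Step 5: Two-sided p-value from the t-distribution with 7 df = 0.012520.
Step 6: alpha = 0.05. reject H0.

rho = -0.7833, p = 0.012520, reject H0 at alpha = 0.05.


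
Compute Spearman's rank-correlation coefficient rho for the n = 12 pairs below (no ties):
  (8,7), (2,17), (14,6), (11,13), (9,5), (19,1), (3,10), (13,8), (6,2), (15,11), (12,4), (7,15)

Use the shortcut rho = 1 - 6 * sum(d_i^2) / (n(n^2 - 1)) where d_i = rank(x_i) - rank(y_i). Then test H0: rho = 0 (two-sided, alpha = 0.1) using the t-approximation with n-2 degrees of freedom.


Step 1: Rank x and y separately (midranks; no ties here).
rank(x): 8->5, 2->1, 14->10, 11->7, 9->6, 19->12, 3->2, 13->9, 6->3, 15->11, 12->8, 7->4
rank(y): 7->6, 17->12, 6->5, 13->10, 5->4, 1->1, 10->8, 8->7, 2->2, 11->9, 4->3, 15->11
Step 2: d_i = R_x(i) - R_y(i); compute d_i^2.
  (5-6)^2=1, (1-12)^2=121, (10-5)^2=25, (7-10)^2=9, (6-4)^2=4, (12-1)^2=121, (2-8)^2=36, (9-7)^2=4, (3-2)^2=1, (11-9)^2=4, (8-3)^2=25, (4-11)^2=49
sum(d^2) = 400.
Step 3: rho = 1 - 6*400 / (12*(12^2 - 1)) = 1 - 2400/1716 = -0.398601.
Step 4: Under H0, t = rho * sqrt((n-2)/(1-rho^2)) = -1.3744 ~ t(10).
Step 5: Two-sided p-value from the t-distribution with 10 df = 0.199335.
Step 6: alpha = 0.1. fail to reject H0.

rho = -0.3986, p = 0.199335, fail to reject H0 at alpha = 0.1.


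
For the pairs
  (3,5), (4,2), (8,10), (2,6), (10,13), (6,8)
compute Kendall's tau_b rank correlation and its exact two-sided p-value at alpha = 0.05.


Step 1: Enumerate the 15 unordered pairs (i,j) with i<j and classify each by sign(x_j-x_i) * sign(y_j-y_i).
  (1,2):dx=+1,dy=-3->D; (1,3):dx=+5,dy=+5->C; (1,4):dx=-1,dy=+1->D; (1,5):dx=+7,dy=+8->C
  (1,6):dx=+3,dy=+3->C; (2,3):dx=+4,dy=+8->C; (2,4):dx=-2,dy=+4->D; (2,5):dx=+6,dy=+11->C
  (2,6):dx=+2,dy=+6->C; (3,4):dx=-6,dy=-4->C; (3,5):dx=+2,dy=+3->C; (3,6):dx=-2,dy=-2->C
  (4,5):dx=+8,dy=+7->C; (4,6):dx=+4,dy=+2->C; (5,6):dx=-4,dy=-5->C
Step 2: C = 12, D = 3, total pairs = 15.
Step 3: tau = (C - D)/(n(n-1)/2) = (12 - 3)/15 = 0.600000.
Step 4: Exact two-sided p-value (enumerate n! = 720 permutations of y under H0): p = 0.136111.
Step 5: alpha = 0.05. fail to reject H0.

tau_b = 0.6000 (C=12, D=3), p = 0.136111, fail to reject H0.


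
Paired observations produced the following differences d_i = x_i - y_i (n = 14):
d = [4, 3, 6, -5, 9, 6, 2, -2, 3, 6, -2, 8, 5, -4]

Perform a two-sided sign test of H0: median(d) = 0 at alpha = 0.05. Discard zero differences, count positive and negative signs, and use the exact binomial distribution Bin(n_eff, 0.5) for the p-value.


Step 1: Discard zero differences. Original n = 14; n_eff = number of nonzero differences = 14.
Nonzero differences (with sign): +4, +3, +6, -5, +9, +6, +2, -2, +3, +6, -2, +8, +5, -4
Step 2: Count signs: positive = 10, negative = 4.
Step 3: Under H0: P(positive) = 0.5, so the number of positives S ~ Bin(14, 0.5).
Step 4: Two-sided exact p-value = sum of Bin(14,0.5) probabilities at or below the observed probability = 0.179565.
Step 5: alpha = 0.05. fail to reject H0.

n_eff = 14, pos = 10, neg = 4, p = 0.179565, fail to reject H0.


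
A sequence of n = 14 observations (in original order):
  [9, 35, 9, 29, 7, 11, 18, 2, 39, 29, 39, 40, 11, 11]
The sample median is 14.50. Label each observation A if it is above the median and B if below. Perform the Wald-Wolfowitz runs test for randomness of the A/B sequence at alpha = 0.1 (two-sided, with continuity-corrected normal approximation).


Step 1: Compute median = 14.50; label A = above, B = below.
Labels in order: BABABBABAAAABB  (n_A = 7, n_B = 7)
Step 2: Count runs R = 9.
Step 3: Under H0 (random ordering), E[R] = 2*n_A*n_B/(n_A+n_B) + 1 = 2*7*7/14 + 1 = 8.0000.
        Var[R] = 2*n_A*n_B*(2*n_A*n_B - n_A - n_B) / ((n_A+n_B)^2 * (n_A+n_B-1)) = 8232/2548 = 3.2308.
        SD[R] = 1.7974.
Step 4: Continuity-corrected z = (R - 0.5 - E[R]) / SD[R] = (9 - 0.5 - 8.0000) / 1.7974 = 0.2782.
Step 5: Two-sided p-value via normal approximation = 2*(1 - Phi(|z|)) = 0.780879.
Step 6: alpha = 0.1. fail to reject H0.

R = 9, z = 0.2782, p = 0.780879, fail to reject H0.


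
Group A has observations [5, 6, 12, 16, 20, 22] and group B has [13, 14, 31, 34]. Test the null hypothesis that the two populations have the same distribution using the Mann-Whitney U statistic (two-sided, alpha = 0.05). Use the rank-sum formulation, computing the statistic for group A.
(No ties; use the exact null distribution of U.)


Step 1: Combine and sort all 10 observations; assign midranks.
sorted (value, group): (5,X), (6,X), (12,X), (13,Y), (14,Y), (16,X), (20,X), (22,X), (31,Y), (34,Y)
ranks: 5->1, 6->2, 12->3, 13->4, 14->5, 16->6, 20->7, 22->8, 31->9, 34->10
Step 2: Rank sum for X: R1 = 1 + 2 + 3 + 6 + 7 + 8 = 27.
Step 3: U_X = R1 - n1(n1+1)/2 = 27 - 6*7/2 = 27 - 21 = 6.
       U_Y = n1*n2 - U_X = 24 - 6 = 18.
Step 4: No ties, so the exact null distribution of U (based on enumerating the C(10,6) = 210 equally likely rank assignments) gives the two-sided p-value.
Step 5: p-value = 0.257143; compare to alpha = 0.05. fail to reject H0.

U_X = 6, p = 0.257143, fail to reject H0 at alpha = 0.05.


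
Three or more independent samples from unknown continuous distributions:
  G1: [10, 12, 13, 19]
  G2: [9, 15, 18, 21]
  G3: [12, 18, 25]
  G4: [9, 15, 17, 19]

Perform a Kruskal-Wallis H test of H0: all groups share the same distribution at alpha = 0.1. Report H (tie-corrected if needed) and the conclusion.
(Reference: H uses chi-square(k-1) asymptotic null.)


Step 1: Combine all N = 15 observations and assign midranks.
sorted (value, group, rank): (9,G2,1.5), (9,G4,1.5), (10,G1,3), (12,G1,4.5), (12,G3,4.5), (13,G1,6), (15,G2,7.5), (15,G4,7.5), (17,G4,9), (18,G2,10.5), (18,G3,10.5), (19,G1,12.5), (19,G4,12.5), (21,G2,14), (25,G3,15)
Step 2: Sum ranks within each group.
R_1 = 26 (n_1 = 4)
R_2 = 33.5 (n_2 = 4)
R_3 = 30 (n_3 = 3)
R_4 = 30.5 (n_4 = 4)
Step 3: H = 12/(N(N+1)) * sum(R_i^2/n_i) - 3(N+1)
     = 12/(15*16) * (26^2/4 + 33.5^2/4 + 30^2/3 + 30.5^2/4) - 3*16
     = 0.050000 * 982.125 - 48
     = 1.106250.
Step 4: Ties present; correction factor C = 1 - 30/(15^3 - 15) = 0.991071. Corrected H = 1.106250 / 0.991071 = 1.116216.
Step 5: Under H0, H ~ chi^2(3); p-value = 0.773161.
Step 6: alpha = 0.1. fail to reject H0.

H = 1.1162, df = 3, p = 0.773161, fail to reject H0.


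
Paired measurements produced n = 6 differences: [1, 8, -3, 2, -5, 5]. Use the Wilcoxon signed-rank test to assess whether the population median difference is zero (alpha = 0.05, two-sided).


Step 1: Drop any zero differences (none here) and take |d_i|.
|d| = [1, 8, 3, 2, 5, 5]
Step 2: Midrank |d_i| (ties get averaged ranks).
ranks: |1|->1, |8|->6, |3|->3, |2|->2, |5|->4.5, |5|->4.5
Step 3: Attach original signs; sum ranks with positive sign and with negative sign.
W+ = 1 + 6 + 2 + 4.5 = 13.5
W- = 3 + 4.5 = 7.5
(Check: W+ + W- = 21 should equal n(n+1)/2 = 21.)
Step 4: Test statistic W = min(W+, W-) = 7.5.
Step 5: Ties in |d|, so use the tie-corrected normal approximation.
        E[W] = n(n+1)/4 = 6*7/4 = 10.5.
        Tie groups: |d|=5 (t=2); sum(t^3 - t) = 6.
        Var[W] = n(n+1)(2n+1)/24 - sum(t^3-t)/48 = 546/24 - 6/48 = 22.625.
        z = (W - E[W]) / sqrt(Var[W]) = (7.5 - 10.5) / 4.7566 = -0.6307.
        Two-sided p = 2*Phi(z) = 0.528233.
Step 6: alpha = 0.05. fail to reject H0.

W+ = 13.5, W- = 7.5, W = min = 7.5, p = 0.528233, fail to reject H0.


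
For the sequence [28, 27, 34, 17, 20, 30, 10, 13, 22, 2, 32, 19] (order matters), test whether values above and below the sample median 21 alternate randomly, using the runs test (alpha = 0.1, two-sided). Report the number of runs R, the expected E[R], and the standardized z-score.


Step 1: Compute median = 21; label A = above, B = below.
Labels in order: AAABBABBABAB  (n_A = 6, n_B = 6)
Step 2: Count runs R = 8.
Step 3: Under H0 (random ordering), E[R] = 2*n_A*n_B/(n_A+n_B) + 1 = 2*6*6/12 + 1 = 7.0000.
        Var[R] = 2*n_A*n_B*(2*n_A*n_B - n_A - n_B) / ((n_A+n_B)^2 * (n_A+n_B-1)) = 4320/1584 = 2.7273.
        SD[R] = 1.6514.
Step 4: Continuity-corrected z = (R - 0.5 - E[R]) / SD[R] = (8 - 0.5 - 7.0000) / 1.6514 = 0.3028.
Step 5: Two-sided p-value via normal approximation = 2*(1 - Phi(|z|)) = 0.762069.
Step 6: alpha = 0.1. fail to reject H0.

R = 8, z = 0.3028, p = 0.762069, fail to reject H0.


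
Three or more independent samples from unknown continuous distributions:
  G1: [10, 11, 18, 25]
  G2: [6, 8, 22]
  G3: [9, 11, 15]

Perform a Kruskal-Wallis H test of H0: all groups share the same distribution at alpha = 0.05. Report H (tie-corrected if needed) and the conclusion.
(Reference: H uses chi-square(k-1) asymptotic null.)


Step 1: Combine all N = 10 observations and assign midranks.
sorted (value, group, rank): (6,G2,1), (8,G2,2), (9,G3,3), (10,G1,4), (11,G1,5.5), (11,G3,5.5), (15,G3,7), (18,G1,8), (22,G2,9), (25,G1,10)
Step 2: Sum ranks within each group.
R_1 = 27.5 (n_1 = 4)
R_2 = 12 (n_2 = 3)
R_3 = 15.5 (n_3 = 3)
Step 3: H = 12/(N(N+1)) * sum(R_i^2/n_i) - 3(N+1)
     = 12/(10*11) * (27.5^2/4 + 12^2/3 + 15.5^2/3) - 3*11
     = 0.109091 * 317.146 - 33
     = 1.597727.
Step 4: Ties present; correction factor C = 1 - 6/(10^3 - 10) = 0.993939. Corrected H = 1.597727 / 0.993939 = 1.607470.
Step 5: Under H0, H ~ chi^2(2); p-value = 0.447654.
Step 6: alpha = 0.05. fail to reject H0.

H = 1.6075, df = 2, p = 0.447654, fail to reject H0.


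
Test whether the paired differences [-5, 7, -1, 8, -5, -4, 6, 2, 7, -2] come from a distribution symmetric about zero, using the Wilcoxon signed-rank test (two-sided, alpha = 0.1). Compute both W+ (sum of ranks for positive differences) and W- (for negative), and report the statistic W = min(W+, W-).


Step 1: Drop any zero differences (none here) and take |d_i|.
|d| = [5, 7, 1, 8, 5, 4, 6, 2, 7, 2]
Step 2: Midrank |d_i| (ties get averaged ranks).
ranks: |5|->5.5, |7|->8.5, |1|->1, |8|->10, |5|->5.5, |4|->4, |6|->7, |2|->2.5, |7|->8.5, |2|->2.5
Step 3: Attach original signs; sum ranks with positive sign and with negative sign.
W+ = 8.5 + 10 + 7 + 2.5 + 8.5 = 36.5
W- = 5.5 + 1 + 5.5 + 4 + 2.5 = 18.5
(Check: W+ + W- = 55 should equal n(n+1)/2 = 55.)
Step 4: Test statistic W = min(W+, W-) = 18.5.
Step 5: Ties in |d|, so use the tie-corrected normal approximation.
        E[W] = n(n+1)/4 = 10*11/4 = 27.5.
        Tie groups: |d|=2 (t=2), |d|=5 (t=2), |d|=7 (t=2); sum(t^3 - t) = 18.
        Var[W] = n(n+1)(2n+1)/24 - sum(t^3-t)/48 = 2310/24 - 18/48 = 95.875.
        z = (W - E[W]) / sqrt(Var[W]) = (18.5 - 27.5) / 9.7916 = -0.9192.
        Two-sided p = 2*Phi(z) = 0.358013.
Step 6: alpha = 0.1. fail to reject H0.

W+ = 36.5, W- = 18.5, W = min = 18.5, p = 0.358013, fail to reject H0.


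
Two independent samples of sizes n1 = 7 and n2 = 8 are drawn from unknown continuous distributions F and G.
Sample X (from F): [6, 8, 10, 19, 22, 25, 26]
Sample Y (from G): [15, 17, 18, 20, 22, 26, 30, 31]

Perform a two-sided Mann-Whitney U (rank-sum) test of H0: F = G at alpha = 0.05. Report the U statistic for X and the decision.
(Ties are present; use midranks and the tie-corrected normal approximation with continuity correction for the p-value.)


Step 1: Combine and sort all 15 observations; assign midranks.
sorted (value, group): (6,X), (8,X), (10,X), (15,Y), (17,Y), (18,Y), (19,X), (20,Y), (22,X), (22,Y), (25,X), (26,X), (26,Y), (30,Y), (31,Y)
ranks: 6->1, 8->2, 10->3, 15->4, 17->5, 18->6, 19->7, 20->8, 22->9.5, 22->9.5, 25->11, 26->12.5, 26->12.5, 30->14, 31->15
Step 2: Rank sum for X: R1 = 1 + 2 + 3 + 7 + 9.5 + 11 + 12.5 = 46.
Step 3: U_X = R1 - n1(n1+1)/2 = 46 - 7*8/2 = 46 - 28 = 18.
       U_Y = n1*n2 - U_X = 56 - 18 = 38.
Step 4: Ties are present, so use the tie-corrected normal approximation (with continuity correction) for the p-value.
Step 5: p-value = 0.270731; compare to alpha = 0.05. fail to reject H0.

U_X = 18, p = 0.270731, fail to reject H0 at alpha = 0.05.


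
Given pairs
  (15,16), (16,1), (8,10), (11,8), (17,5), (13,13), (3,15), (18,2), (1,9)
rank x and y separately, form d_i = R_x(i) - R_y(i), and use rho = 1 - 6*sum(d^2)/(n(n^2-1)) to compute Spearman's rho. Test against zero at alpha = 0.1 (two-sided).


Step 1: Rank x and y separately (midranks; no ties here).
rank(x): 15->6, 16->7, 8->3, 11->4, 17->8, 13->5, 3->2, 18->9, 1->1
rank(y): 16->9, 1->1, 10->6, 8->4, 5->3, 13->7, 15->8, 2->2, 9->5
Step 2: d_i = R_x(i) - R_y(i); compute d_i^2.
  (6-9)^2=9, (7-1)^2=36, (3-6)^2=9, (4-4)^2=0, (8-3)^2=25, (5-7)^2=4, (2-8)^2=36, (9-2)^2=49, (1-5)^2=16
sum(d^2) = 184.
Step 3: rho = 1 - 6*184 / (9*(9^2 - 1)) = 1 - 1104/720 = -0.533333.
Step 4: Under H0, t = rho * sqrt((n-2)/(1-rho^2)) = -1.6681 ~ t(7).
Step 5: Two-sided p-value from the t-distribution with 7 df = 0.139227.
Step 6: alpha = 0.1. fail to reject H0.

rho = -0.5333, p = 0.139227, fail to reject H0 at alpha = 0.1.


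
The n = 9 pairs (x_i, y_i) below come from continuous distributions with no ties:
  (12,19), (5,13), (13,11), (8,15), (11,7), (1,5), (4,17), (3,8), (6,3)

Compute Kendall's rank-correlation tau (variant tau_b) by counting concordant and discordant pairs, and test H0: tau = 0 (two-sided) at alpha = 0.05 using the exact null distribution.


Step 1: Enumerate the 36 unordered pairs (i,j) with i<j and classify each by sign(x_j-x_i) * sign(y_j-y_i).
  (1,2):dx=-7,dy=-6->C; (1,3):dx=+1,dy=-8->D; (1,4):dx=-4,dy=-4->C; (1,5):dx=-1,dy=-12->C
  (1,6):dx=-11,dy=-14->C; (1,7):dx=-8,dy=-2->C; (1,8):dx=-9,dy=-11->C; (1,9):dx=-6,dy=-16->C
  (2,3):dx=+8,dy=-2->D; (2,4):dx=+3,dy=+2->C; (2,5):dx=+6,dy=-6->D; (2,6):dx=-4,dy=-8->C
  (2,7):dx=-1,dy=+4->D; (2,8):dx=-2,dy=-5->C; (2,9):dx=+1,dy=-10->D; (3,4):dx=-5,dy=+4->D
  (3,5):dx=-2,dy=-4->C; (3,6):dx=-12,dy=-6->C; (3,7):dx=-9,dy=+6->D; (3,8):dx=-10,dy=-3->C
  (3,9):dx=-7,dy=-8->C; (4,5):dx=+3,dy=-8->D; (4,6):dx=-7,dy=-10->C; (4,7):dx=-4,dy=+2->D
  (4,8):dx=-5,dy=-7->C; (4,9):dx=-2,dy=-12->C; (5,6):dx=-10,dy=-2->C; (5,7):dx=-7,dy=+10->D
  (5,8):dx=-8,dy=+1->D; (5,9):dx=-5,dy=-4->C; (6,7):dx=+3,dy=+12->C; (6,8):dx=+2,dy=+3->C
  (6,9):dx=+5,dy=-2->D; (7,8):dx=-1,dy=-9->C; (7,9):dx=+2,dy=-14->D; (8,9):dx=+3,dy=-5->D
Step 2: C = 22, D = 14, total pairs = 36.
Step 3: tau = (C - D)/(n(n-1)/2) = (22 - 14)/36 = 0.222222.
Step 4: Exact two-sided p-value (enumerate n! = 362880 permutations of y under H0): p = 0.476709.
Step 5: alpha = 0.05. fail to reject H0.

tau_b = 0.2222 (C=22, D=14), p = 0.476709, fail to reject H0.


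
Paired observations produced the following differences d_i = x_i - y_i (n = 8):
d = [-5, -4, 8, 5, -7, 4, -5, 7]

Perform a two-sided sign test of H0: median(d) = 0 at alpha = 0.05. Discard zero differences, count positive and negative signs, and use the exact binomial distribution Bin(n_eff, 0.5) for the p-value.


Step 1: Discard zero differences. Original n = 8; n_eff = number of nonzero differences = 8.
Nonzero differences (with sign): -5, -4, +8, +5, -7, +4, -5, +7
Step 2: Count signs: positive = 4, negative = 4.
Step 3: Under H0: P(positive) = 0.5, so the number of positives S ~ Bin(8, 0.5).
Step 4: Two-sided exact p-value = sum of Bin(8,0.5) probabilities at or below the observed probability = 1.000000.
Step 5: alpha = 0.05. fail to reject H0.

n_eff = 8, pos = 4, neg = 4, p = 1.000000, fail to reject H0.


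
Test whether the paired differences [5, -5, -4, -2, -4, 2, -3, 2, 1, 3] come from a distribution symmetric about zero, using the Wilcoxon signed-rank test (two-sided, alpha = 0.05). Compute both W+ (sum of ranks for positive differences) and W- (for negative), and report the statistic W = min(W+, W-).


Step 1: Drop any zero differences (none here) and take |d_i|.
|d| = [5, 5, 4, 2, 4, 2, 3, 2, 1, 3]
Step 2: Midrank |d_i| (ties get averaged ranks).
ranks: |5|->9.5, |5|->9.5, |4|->7.5, |2|->3, |4|->7.5, |2|->3, |3|->5.5, |2|->3, |1|->1, |3|->5.5
Step 3: Attach original signs; sum ranks with positive sign and with negative sign.
W+ = 9.5 + 3 + 3 + 1 + 5.5 = 22
W- = 9.5 + 7.5 + 3 + 7.5 + 5.5 = 33
(Check: W+ + W- = 55 should equal n(n+1)/2 = 55.)
Step 4: Test statistic W = min(W+, W-) = 22.
Step 5: Ties in |d|, so use the tie-corrected normal approximation.
        E[W] = n(n+1)/4 = 10*11/4 = 27.5.
        Tie groups: |d|=2 (t=3), |d|=3 (t=2), |d|=4 (t=2), |d|=5 (t=2); sum(t^3 - t) = 42.
        Var[W] = n(n+1)(2n+1)/24 - sum(t^3-t)/48 = 2310/24 - 42/48 = 95.375.
        z = (W - E[W]) / sqrt(Var[W]) = (22 - 27.5) / 9.7660 = -0.5632.
        Two-sided p = 2*Phi(z) = 0.573314.
Step 6: alpha = 0.05. fail to reject H0.

W+ = 22, W- = 33, W = min = 22, p = 0.573314, fail to reject H0.


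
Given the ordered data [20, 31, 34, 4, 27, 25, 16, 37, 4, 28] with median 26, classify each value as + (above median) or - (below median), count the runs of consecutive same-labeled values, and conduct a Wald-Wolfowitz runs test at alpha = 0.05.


Step 1: Compute median = 26; label A = above, B = below.
Labels in order: BAABABBABA  (n_A = 5, n_B = 5)
Step 2: Count runs R = 8.
Step 3: Under H0 (random ordering), E[R] = 2*n_A*n_B/(n_A+n_B) + 1 = 2*5*5/10 + 1 = 6.0000.
        Var[R] = 2*n_A*n_B*(2*n_A*n_B - n_A - n_B) / ((n_A+n_B)^2 * (n_A+n_B-1)) = 2000/900 = 2.2222.
        SD[R] = 1.4907.
Step 4: Continuity-corrected z = (R - 0.5 - E[R]) / SD[R] = (8 - 0.5 - 6.0000) / 1.4907 = 1.0062.
Step 5: Two-sided p-value via normal approximation = 2*(1 - Phi(|z|)) = 0.314305.
Step 6: alpha = 0.05. fail to reject H0.

R = 8, z = 1.0062, p = 0.314305, fail to reject H0.


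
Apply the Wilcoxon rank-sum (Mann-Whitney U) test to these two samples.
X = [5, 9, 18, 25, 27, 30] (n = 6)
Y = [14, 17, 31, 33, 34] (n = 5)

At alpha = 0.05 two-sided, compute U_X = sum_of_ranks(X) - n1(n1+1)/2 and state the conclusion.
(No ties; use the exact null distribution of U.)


Step 1: Combine and sort all 11 observations; assign midranks.
sorted (value, group): (5,X), (9,X), (14,Y), (17,Y), (18,X), (25,X), (27,X), (30,X), (31,Y), (33,Y), (34,Y)
ranks: 5->1, 9->2, 14->3, 17->4, 18->5, 25->6, 27->7, 30->8, 31->9, 33->10, 34->11
Step 2: Rank sum for X: R1 = 1 + 2 + 5 + 6 + 7 + 8 = 29.
Step 3: U_X = R1 - n1(n1+1)/2 = 29 - 6*7/2 = 29 - 21 = 8.
       U_Y = n1*n2 - U_X = 30 - 8 = 22.
Step 4: No ties, so the exact null distribution of U (based on enumerating the C(11,6) = 462 equally likely rank assignments) gives the two-sided p-value.
Step 5: p-value = 0.246753; compare to alpha = 0.05. fail to reject H0.

U_X = 8, p = 0.246753, fail to reject H0 at alpha = 0.05.


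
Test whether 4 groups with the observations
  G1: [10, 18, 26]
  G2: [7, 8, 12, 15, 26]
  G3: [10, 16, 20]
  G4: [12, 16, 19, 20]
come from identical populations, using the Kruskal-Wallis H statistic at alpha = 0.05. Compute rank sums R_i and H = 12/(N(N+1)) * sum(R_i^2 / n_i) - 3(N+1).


Step 1: Combine all N = 15 observations and assign midranks.
sorted (value, group, rank): (7,G2,1), (8,G2,2), (10,G1,3.5), (10,G3,3.5), (12,G2,5.5), (12,G4,5.5), (15,G2,7), (16,G3,8.5), (16,G4,8.5), (18,G1,10), (19,G4,11), (20,G3,12.5), (20,G4,12.5), (26,G1,14.5), (26,G2,14.5)
Step 2: Sum ranks within each group.
R_1 = 28 (n_1 = 3)
R_2 = 30 (n_2 = 5)
R_3 = 24.5 (n_3 = 3)
R_4 = 37.5 (n_4 = 4)
Step 3: H = 12/(N(N+1)) * sum(R_i^2/n_i) - 3(N+1)
     = 12/(15*16) * (28^2/3 + 30^2/5 + 24.5^2/3 + 37.5^2/4) - 3*16
     = 0.050000 * 992.979 - 48
     = 1.648958.
Step 4: Ties present; correction factor C = 1 - 30/(15^3 - 15) = 0.991071. Corrected H = 1.648958 / 0.991071 = 1.663814.
Step 5: Under H0, H ~ chi^2(3); p-value = 0.645009.
Step 6: alpha = 0.05. fail to reject H0.

H = 1.6638, df = 3, p = 0.645009, fail to reject H0.


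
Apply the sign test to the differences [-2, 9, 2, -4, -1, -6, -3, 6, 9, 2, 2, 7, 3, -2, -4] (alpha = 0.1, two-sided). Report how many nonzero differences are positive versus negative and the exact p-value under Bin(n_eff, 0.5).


Step 1: Discard zero differences. Original n = 15; n_eff = number of nonzero differences = 15.
Nonzero differences (with sign): -2, +9, +2, -4, -1, -6, -3, +6, +9, +2, +2, +7, +3, -2, -4
Step 2: Count signs: positive = 8, negative = 7.
Step 3: Under H0: P(positive) = 0.5, so the number of positives S ~ Bin(15, 0.5).
Step 4: Two-sided exact p-value = sum of Bin(15,0.5) probabilities at or below the observed probability = 1.000000.
Step 5: alpha = 0.1. fail to reject H0.

n_eff = 15, pos = 8, neg = 7, p = 1.000000, fail to reject H0.


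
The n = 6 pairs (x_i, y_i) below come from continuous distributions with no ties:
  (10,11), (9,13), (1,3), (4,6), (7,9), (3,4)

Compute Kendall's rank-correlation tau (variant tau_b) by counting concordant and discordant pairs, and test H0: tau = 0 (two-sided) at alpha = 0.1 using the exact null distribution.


Step 1: Enumerate the 15 unordered pairs (i,j) with i<j and classify each by sign(x_j-x_i) * sign(y_j-y_i).
  (1,2):dx=-1,dy=+2->D; (1,3):dx=-9,dy=-8->C; (1,4):dx=-6,dy=-5->C; (1,5):dx=-3,dy=-2->C
  (1,6):dx=-7,dy=-7->C; (2,3):dx=-8,dy=-10->C; (2,4):dx=-5,dy=-7->C; (2,5):dx=-2,dy=-4->C
  (2,6):dx=-6,dy=-9->C; (3,4):dx=+3,dy=+3->C; (3,5):dx=+6,dy=+6->C; (3,6):dx=+2,dy=+1->C
  (4,5):dx=+3,dy=+3->C; (4,6):dx=-1,dy=-2->C; (5,6):dx=-4,dy=-5->C
Step 2: C = 14, D = 1, total pairs = 15.
Step 3: tau = (C - D)/(n(n-1)/2) = (14 - 1)/15 = 0.866667.
Step 4: Exact two-sided p-value (enumerate n! = 720 permutations of y under H0): p = 0.016667.
Step 5: alpha = 0.1. reject H0.

tau_b = 0.8667 (C=14, D=1), p = 0.016667, reject H0.


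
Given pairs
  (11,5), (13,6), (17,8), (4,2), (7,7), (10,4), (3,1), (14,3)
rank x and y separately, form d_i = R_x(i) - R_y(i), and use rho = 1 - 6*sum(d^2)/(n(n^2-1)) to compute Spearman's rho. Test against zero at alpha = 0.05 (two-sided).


Step 1: Rank x and y separately (midranks; no ties here).
rank(x): 11->5, 13->6, 17->8, 4->2, 7->3, 10->4, 3->1, 14->7
rank(y): 5->5, 6->6, 8->8, 2->2, 7->7, 4->4, 1->1, 3->3
Step 2: d_i = R_x(i) - R_y(i); compute d_i^2.
  (5-5)^2=0, (6-6)^2=0, (8-8)^2=0, (2-2)^2=0, (3-7)^2=16, (4-4)^2=0, (1-1)^2=0, (7-3)^2=16
sum(d^2) = 32.
Step 3: rho = 1 - 6*32 / (8*(8^2 - 1)) = 1 - 192/504 = 0.619048.
Step 4: Under H0, t = rho * sqrt((n-2)/(1-rho^2)) = 1.9308 ~ t(6).
Step 5: Two-sided p-value from the t-distribution with 6 df = 0.101733.
Step 6: alpha = 0.05. fail to reject H0.

rho = 0.6190, p = 0.101733, fail to reject H0 at alpha = 0.05.


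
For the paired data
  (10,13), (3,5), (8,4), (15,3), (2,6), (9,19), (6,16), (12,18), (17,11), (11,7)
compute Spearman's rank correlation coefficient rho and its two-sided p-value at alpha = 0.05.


Step 1: Rank x and y separately (midranks; no ties here).
rank(x): 10->6, 3->2, 8->4, 15->9, 2->1, 9->5, 6->3, 12->8, 17->10, 11->7
rank(y): 13->7, 5->3, 4->2, 3->1, 6->4, 19->10, 16->8, 18->9, 11->6, 7->5
Step 2: d_i = R_x(i) - R_y(i); compute d_i^2.
  (6-7)^2=1, (2-3)^2=1, (4-2)^2=4, (9-1)^2=64, (1-4)^2=9, (5-10)^2=25, (3-8)^2=25, (8-9)^2=1, (10-6)^2=16, (7-5)^2=4
sum(d^2) = 150.
Step 3: rho = 1 - 6*150 / (10*(10^2 - 1)) = 1 - 900/990 = 0.090909.
Step 4: Under H0, t = rho * sqrt((n-2)/(1-rho^2)) = 0.2582 ~ t(8).
Step 5: Two-sided p-value from the t-distribution with 8 df = 0.802772.
Step 6: alpha = 0.05. fail to reject H0.

rho = 0.0909, p = 0.802772, fail to reject H0 at alpha = 0.05.


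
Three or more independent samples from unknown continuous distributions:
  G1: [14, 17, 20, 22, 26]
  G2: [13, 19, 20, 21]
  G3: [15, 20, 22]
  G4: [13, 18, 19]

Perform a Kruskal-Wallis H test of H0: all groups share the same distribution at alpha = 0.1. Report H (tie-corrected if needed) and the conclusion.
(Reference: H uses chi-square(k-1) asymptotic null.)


Step 1: Combine all N = 15 observations and assign midranks.
sorted (value, group, rank): (13,G2,1.5), (13,G4,1.5), (14,G1,3), (15,G3,4), (17,G1,5), (18,G4,6), (19,G2,7.5), (19,G4,7.5), (20,G1,10), (20,G2,10), (20,G3,10), (21,G2,12), (22,G1,13.5), (22,G3,13.5), (26,G1,15)
Step 2: Sum ranks within each group.
R_1 = 46.5 (n_1 = 5)
R_2 = 31 (n_2 = 4)
R_3 = 27.5 (n_3 = 3)
R_4 = 15 (n_4 = 3)
Step 3: H = 12/(N(N+1)) * sum(R_i^2/n_i) - 3(N+1)
     = 12/(15*16) * (46.5^2/5 + 31^2/4 + 27.5^2/3 + 15^2/3) - 3*16
     = 0.050000 * 999.783 - 48
     = 1.989167.
Step 4: Ties present; correction factor C = 1 - 42/(15^3 - 15) = 0.987500. Corrected H = 1.989167 / 0.987500 = 2.014346.
Step 5: Under H0, H ~ chi^2(3); p-value = 0.569434.
Step 6: alpha = 0.1. fail to reject H0.

H = 2.0143, df = 3, p = 0.569434, fail to reject H0.


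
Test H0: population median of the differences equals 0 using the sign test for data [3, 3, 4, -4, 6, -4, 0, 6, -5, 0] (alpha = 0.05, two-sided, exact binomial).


Step 1: Discard zero differences. Original n = 10; n_eff = number of nonzero differences = 8.
Nonzero differences (with sign): +3, +3, +4, -4, +6, -4, +6, -5
Step 2: Count signs: positive = 5, negative = 3.
Step 3: Under H0: P(positive) = 0.5, so the number of positives S ~ Bin(8, 0.5).
Step 4: Two-sided exact p-value = sum of Bin(8,0.5) probabilities at or below the observed probability = 0.726562.
Step 5: alpha = 0.05. fail to reject H0.

n_eff = 8, pos = 5, neg = 3, p = 0.726562, fail to reject H0.


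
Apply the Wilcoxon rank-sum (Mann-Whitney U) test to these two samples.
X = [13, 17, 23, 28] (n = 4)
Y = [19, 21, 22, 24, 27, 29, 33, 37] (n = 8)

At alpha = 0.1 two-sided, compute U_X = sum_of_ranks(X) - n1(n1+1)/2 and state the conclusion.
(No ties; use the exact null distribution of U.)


Step 1: Combine and sort all 12 observations; assign midranks.
sorted (value, group): (13,X), (17,X), (19,Y), (21,Y), (22,Y), (23,X), (24,Y), (27,Y), (28,X), (29,Y), (33,Y), (37,Y)
ranks: 13->1, 17->2, 19->3, 21->4, 22->5, 23->6, 24->7, 27->8, 28->9, 29->10, 33->11, 37->12
Step 2: Rank sum for X: R1 = 1 + 2 + 6 + 9 = 18.
Step 3: U_X = R1 - n1(n1+1)/2 = 18 - 4*5/2 = 18 - 10 = 8.
       U_Y = n1*n2 - U_X = 32 - 8 = 24.
Step 4: No ties, so the exact null distribution of U (based on enumerating the C(12,4) = 495 equally likely rank assignments) gives the two-sided p-value.
Step 5: p-value = 0.214141; compare to alpha = 0.1. fail to reject H0.

U_X = 8, p = 0.214141, fail to reject H0 at alpha = 0.1.


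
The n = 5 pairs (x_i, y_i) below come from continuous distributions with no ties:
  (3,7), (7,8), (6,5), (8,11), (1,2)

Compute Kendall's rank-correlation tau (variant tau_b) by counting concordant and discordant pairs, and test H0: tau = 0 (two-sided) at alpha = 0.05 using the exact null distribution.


Step 1: Enumerate the 10 unordered pairs (i,j) with i<j and classify each by sign(x_j-x_i) * sign(y_j-y_i).
  (1,2):dx=+4,dy=+1->C; (1,3):dx=+3,dy=-2->D; (1,4):dx=+5,dy=+4->C; (1,5):dx=-2,dy=-5->C
  (2,3):dx=-1,dy=-3->C; (2,4):dx=+1,dy=+3->C; (2,5):dx=-6,dy=-6->C; (3,4):dx=+2,dy=+6->C
  (3,5):dx=-5,dy=-3->C; (4,5):dx=-7,dy=-9->C
Step 2: C = 9, D = 1, total pairs = 10.
Step 3: tau = (C - D)/(n(n-1)/2) = (9 - 1)/10 = 0.800000.
Step 4: Exact two-sided p-value (enumerate n! = 120 permutations of y under H0): p = 0.083333.
Step 5: alpha = 0.05. fail to reject H0.

tau_b = 0.8000 (C=9, D=1), p = 0.083333, fail to reject H0.


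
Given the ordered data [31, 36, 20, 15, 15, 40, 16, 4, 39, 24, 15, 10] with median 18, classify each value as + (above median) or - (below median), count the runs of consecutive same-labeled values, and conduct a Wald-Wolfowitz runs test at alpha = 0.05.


Step 1: Compute median = 18; label A = above, B = below.
Labels in order: AAABBABBAABB  (n_A = 6, n_B = 6)
Step 2: Count runs R = 6.
Step 3: Under H0 (random ordering), E[R] = 2*n_A*n_B/(n_A+n_B) + 1 = 2*6*6/12 + 1 = 7.0000.
        Var[R] = 2*n_A*n_B*(2*n_A*n_B - n_A - n_B) / ((n_A+n_B)^2 * (n_A+n_B-1)) = 4320/1584 = 2.7273.
        SD[R] = 1.6514.
Step 4: Continuity-corrected z = (R + 0.5 - E[R]) / SD[R] = (6 + 0.5 - 7.0000) / 1.6514 = -0.3028.
Step 5: Two-sided p-value via normal approximation = 2*(1 - Phi(|z|)) = 0.762069.
Step 6: alpha = 0.05. fail to reject H0.

R = 6, z = -0.3028, p = 0.762069, fail to reject H0.


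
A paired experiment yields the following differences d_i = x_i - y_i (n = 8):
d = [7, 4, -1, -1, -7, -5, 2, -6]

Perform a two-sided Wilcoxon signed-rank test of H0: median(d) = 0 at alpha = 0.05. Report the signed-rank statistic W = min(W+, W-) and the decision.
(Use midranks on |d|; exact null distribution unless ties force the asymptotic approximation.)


Step 1: Drop any zero differences (none here) and take |d_i|.
|d| = [7, 4, 1, 1, 7, 5, 2, 6]
Step 2: Midrank |d_i| (ties get averaged ranks).
ranks: |7|->7.5, |4|->4, |1|->1.5, |1|->1.5, |7|->7.5, |5|->5, |2|->3, |6|->6
Step 3: Attach original signs; sum ranks with positive sign and with negative sign.
W+ = 7.5 + 4 + 3 = 14.5
W- = 1.5 + 1.5 + 7.5 + 5 + 6 = 21.5
(Check: W+ + W- = 36 should equal n(n+1)/2 = 36.)
Step 4: Test statistic W = min(W+, W-) = 14.5.
Step 5: Ties in |d|, so use the tie-corrected normal approximation.
        E[W] = n(n+1)/4 = 8*9/4 = 18.
        Tie groups: |d|=1 (t=2), |d|=7 (t=2); sum(t^3 - t) = 12.
        Var[W] = n(n+1)(2n+1)/24 - sum(t^3-t)/48 = 1224/24 - 12/48 = 50.75.
        z = (W - E[W]) / sqrt(Var[W]) = (14.5 - 18) / 7.1239 = -0.4913.
        Two-sided p = 2*Phi(z) = 0.623212.
Step 6: alpha = 0.05. fail to reject H0.

W+ = 14.5, W- = 21.5, W = min = 14.5, p = 0.623212, fail to reject H0.


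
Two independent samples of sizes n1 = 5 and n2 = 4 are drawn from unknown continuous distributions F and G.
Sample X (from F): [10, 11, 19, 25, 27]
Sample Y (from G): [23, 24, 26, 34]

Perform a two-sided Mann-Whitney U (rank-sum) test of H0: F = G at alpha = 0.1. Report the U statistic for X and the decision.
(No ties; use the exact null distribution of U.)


Step 1: Combine and sort all 9 observations; assign midranks.
sorted (value, group): (10,X), (11,X), (19,X), (23,Y), (24,Y), (25,X), (26,Y), (27,X), (34,Y)
ranks: 10->1, 11->2, 19->3, 23->4, 24->5, 25->6, 26->7, 27->8, 34->9
Step 2: Rank sum for X: R1 = 1 + 2 + 3 + 6 + 8 = 20.
Step 3: U_X = R1 - n1(n1+1)/2 = 20 - 5*6/2 = 20 - 15 = 5.
       U_Y = n1*n2 - U_X = 20 - 5 = 15.
Step 4: No ties, so the exact null distribution of U (based on enumerating the C(9,5) = 126 equally likely rank assignments) gives the two-sided p-value.
Step 5: p-value = 0.285714; compare to alpha = 0.1. fail to reject H0.

U_X = 5, p = 0.285714, fail to reject H0 at alpha = 0.1.


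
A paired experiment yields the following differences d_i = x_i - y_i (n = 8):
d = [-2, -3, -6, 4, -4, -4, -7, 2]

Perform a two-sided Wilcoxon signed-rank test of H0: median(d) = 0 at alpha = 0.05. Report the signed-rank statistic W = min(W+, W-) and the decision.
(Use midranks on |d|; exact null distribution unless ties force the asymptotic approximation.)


Step 1: Drop any zero differences (none here) and take |d_i|.
|d| = [2, 3, 6, 4, 4, 4, 7, 2]
Step 2: Midrank |d_i| (ties get averaged ranks).
ranks: |2|->1.5, |3|->3, |6|->7, |4|->5, |4|->5, |4|->5, |7|->8, |2|->1.5
Step 3: Attach original signs; sum ranks with positive sign and with negative sign.
W+ = 5 + 1.5 = 6.5
W- = 1.5 + 3 + 7 + 5 + 5 + 8 = 29.5
(Check: W+ + W- = 36 should equal n(n+1)/2 = 36.)
Step 4: Test statistic W = min(W+, W-) = 6.5.
Step 5: Ties in |d|, so use the tie-corrected normal approximation.
        E[W] = n(n+1)/4 = 8*9/4 = 18.
        Tie groups: |d|=2 (t=2), |d|=4 (t=3); sum(t^3 - t) = 30.
        Var[W] = n(n+1)(2n+1)/24 - sum(t^3-t)/48 = 1224/24 - 30/48 = 50.375.
        z = (W - E[W]) / sqrt(Var[W]) = (6.5 - 18) / 7.0975 = -1.6203.
        Two-sided p = 2*Phi(z) = 0.105172.
Step 6: alpha = 0.05. fail to reject H0.

W+ = 6.5, W- = 29.5, W = min = 6.5, p = 0.105172, fail to reject H0.


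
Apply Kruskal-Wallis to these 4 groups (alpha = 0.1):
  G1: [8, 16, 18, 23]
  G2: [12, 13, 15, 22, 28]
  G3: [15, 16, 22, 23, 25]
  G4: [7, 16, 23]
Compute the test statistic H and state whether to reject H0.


Step 1: Combine all N = 17 observations and assign midranks.
sorted (value, group, rank): (7,G4,1), (8,G1,2), (12,G2,3), (13,G2,4), (15,G2,5.5), (15,G3,5.5), (16,G1,8), (16,G3,8), (16,G4,8), (18,G1,10), (22,G2,11.5), (22,G3,11.5), (23,G1,14), (23,G3,14), (23,G4,14), (25,G3,16), (28,G2,17)
Step 2: Sum ranks within each group.
R_1 = 34 (n_1 = 4)
R_2 = 41 (n_2 = 5)
R_3 = 55 (n_3 = 5)
R_4 = 23 (n_4 = 3)
Step 3: H = 12/(N(N+1)) * sum(R_i^2/n_i) - 3(N+1)
     = 12/(17*18) * (34^2/4 + 41^2/5 + 55^2/5 + 23^2/3) - 3*18
     = 0.039216 * 1406.53 - 54
     = 1.158170.
Step 4: Ties present; correction factor C = 1 - 60/(17^3 - 17) = 0.987745. Corrected H = 1.158170 / 0.987745 = 1.172539.
Step 5: Under H0, H ~ chi^2(3); p-value = 0.759598.
Step 6: alpha = 0.1. fail to reject H0.

H = 1.1725, df = 3, p = 0.759598, fail to reject H0.


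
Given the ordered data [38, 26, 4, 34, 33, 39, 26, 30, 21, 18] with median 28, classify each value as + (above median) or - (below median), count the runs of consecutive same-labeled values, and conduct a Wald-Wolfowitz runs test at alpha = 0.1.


Step 1: Compute median = 28; label A = above, B = below.
Labels in order: ABBAAABABB  (n_A = 5, n_B = 5)
Step 2: Count runs R = 6.
Step 3: Under H0 (random ordering), E[R] = 2*n_A*n_B/(n_A+n_B) + 1 = 2*5*5/10 + 1 = 6.0000.
        Var[R] = 2*n_A*n_B*(2*n_A*n_B - n_A - n_B) / ((n_A+n_B)^2 * (n_A+n_B-1)) = 2000/900 = 2.2222.
        SD[R] = 1.4907.
Step 4: R = E[R], so z = 0 with no continuity correction.
Step 5: Two-sided p-value via normal approximation = 2*(1 - Phi(|z|)) = 1.000000.
Step 6: alpha = 0.1. fail to reject H0.

R = 6, z = 0.0000, p = 1.000000, fail to reject H0.


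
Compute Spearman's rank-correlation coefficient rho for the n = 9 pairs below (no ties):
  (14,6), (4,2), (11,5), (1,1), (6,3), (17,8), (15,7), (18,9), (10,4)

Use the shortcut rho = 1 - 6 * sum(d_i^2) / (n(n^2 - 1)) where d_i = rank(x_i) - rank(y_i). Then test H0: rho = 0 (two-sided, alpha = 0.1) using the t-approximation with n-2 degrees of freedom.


Step 1: Rank x and y separately (midranks; no ties here).
rank(x): 14->6, 4->2, 11->5, 1->1, 6->3, 17->8, 15->7, 18->9, 10->4
rank(y): 6->6, 2->2, 5->5, 1->1, 3->3, 8->8, 7->7, 9->9, 4->4
Step 2: d_i = R_x(i) - R_y(i); compute d_i^2.
  (6-6)^2=0, (2-2)^2=0, (5-5)^2=0, (1-1)^2=0, (3-3)^2=0, (8-8)^2=0, (7-7)^2=0, (9-9)^2=0, (4-4)^2=0
sum(d^2) = 0.
Step 3: rho = 1 - 6*0 / (9*(9^2 - 1)) = 1 - 0/720 = 1.000000.
Step 5: Two-sided p-value from the t-distribution with 7 df = 0.000000.
Step 6: alpha = 0.1. reject H0.

rho = 1.0000, p = 0.000000, reject H0 at alpha = 0.1.


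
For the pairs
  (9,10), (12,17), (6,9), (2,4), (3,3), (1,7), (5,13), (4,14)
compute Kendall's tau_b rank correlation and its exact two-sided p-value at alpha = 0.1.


Step 1: Enumerate the 28 unordered pairs (i,j) with i<j and classify each by sign(x_j-x_i) * sign(y_j-y_i).
  (1,2):dx=+3,dy=+7->C; (1,3):dx=-3,dy=-1->C; (1,4):dx=-7,dy=-6->C; (1,5):dx=-6,dy=-7->C
  (1,6):dx=-8,dy=-3->C; (1,7):dx=-4,dy=+3->D; (1,8):dx=-5,dy=+4->D; (2,3):dx=-6,dy=-8->C
  (2,4):dx=-10,dy=-13->C; (2,5):dx=-9,dy=-14->C; (2,6):dx=-11,dy=-10->C; (2,7):dx=-7,dy=-4->C
  (2,8):dx=-8,dy=-3->C; (3,4):dx=-4,dy=-5->C; (3,5):dx=-3,dy=-6->C; (3,6):dx=-5,dy=-2->C
  (3,7):dx=-1,dy=+4->D; (3,8):dx=-2,dy=+5->D; (4,5):dx=+1,dy=-1->D; (4,6):dx=-1,dy=+3->D
  (4,7):dx=+3,dy=+9->C; (4,8):dx=+2,dy=+10->C; (5,6):dx=-2,dy=+4->D; (5,7):dx=+2,dy=+10->C
  (5,8):dx=+1,dy=+11->C; (6,7):dx=+4,dy=+6->C; (6,8):dx=+3,dy=+7->C; (7,8):dx=-1,dy=+1->D
Step 2: C = 20, D = 8, total pairs = 28.
Step 3: tau = (C - D)/(n(n-1)/2) = (20 - 8)/28 = 0.428571.
Step 4: Exact two-sided p-value (enumerate n! = 40320 permutations of y under H0): p = 0.178869.
Step 5: alpha = 0.1. fail to reject H0.

tau_b = 0.4286 (C=20, D=8), p = 0.178869, fail to reject H0.


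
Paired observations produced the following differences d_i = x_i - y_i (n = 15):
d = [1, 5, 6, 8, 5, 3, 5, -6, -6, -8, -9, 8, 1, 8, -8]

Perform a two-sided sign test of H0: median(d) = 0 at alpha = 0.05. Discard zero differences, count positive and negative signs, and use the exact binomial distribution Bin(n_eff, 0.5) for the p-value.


Step 1: Discard zero differences. Original n = 15; n_eff = number of nonzero differences = 15.
Nonzero differences (with sign): +1, +5, +6, +8, +5, +3, +5, -6, -6, -8, -9, +8, +1, +8, -8
Step 2: Count signs: positive = 10, negative = 5.
Step 3: Under H0: P(positive) = 0.5, so the number of positives S ~ Bin(15, 0.5).
Step 4: Two-sided exact p-value = sum of Bin(15,0.5) probabilities at or below the observed probability = 0.301758.
Step 5: alpha = 0.05. fail to reject H0.

n_eff = 15, pos = 10, neg = 5, p = 0.301758, fail to reject H0.


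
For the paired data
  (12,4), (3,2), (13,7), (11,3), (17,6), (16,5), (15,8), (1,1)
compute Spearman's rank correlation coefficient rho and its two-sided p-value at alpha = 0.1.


Step 1: Rank x and y separately (midranks; no ties here).
rank(x): 12->4, 3->2, 13->5, 11->3, 17->8, 16->7, 15->6, 1->1
rank(y): 4->4, 2->2, 7->7, 3->3, 6->6, 5->5, 8->8, 1->1
Step 2: d_i = R_x(i) - R_y(i); compute d_i^2.
  (4-4)^2=0, (2-2)^2=0, (5-7)^2=4, (3-3)^2=0, (8-6)^2=4, (7-5)^2=4, (6-8)^2=4, (1-1)^2=0
sum(d^2) = 16.
Step 3: rho = 1 - 6*16 / (8*(8^2 - 1)) = 1 - 96/504 = 0.809524.
Step 4: Under H0, t = rho * sqrt((n-2)/(1-rho^2)) = 3.3776 ~ t(6).
Step 5: Two-sided p-value from the t-distribution with 6 df = 0.014903.
Step 6: alpha = 0.1. reject H0.

rho = 0.8095, p = 0.014903, reject H0 at alpha = 0.1.


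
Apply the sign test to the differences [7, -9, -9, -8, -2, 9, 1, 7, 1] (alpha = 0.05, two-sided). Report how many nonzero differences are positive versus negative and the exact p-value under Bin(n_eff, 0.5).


Step 1: Discard zero differences. Original n = 9; n_eff = number of nonzero differences = 9.
Nonzero differences (with sign): +7, -9, -9, -8, -2, +9, +1, +7, +1
Step 2: Count signs: positive = 5, negative = 4.
Step 3: Under H0: P(positive) = 0.5, so the number of positives S ~ Bin(9, 0.5).
Step 4: Two-sided exact p-value = sum of Bin(9,0.5) probabilities at or below the observed probability = 1.000000.
Step 5: alpha = 0.05. fail to reject H0.

n_eff = 9, pos = 5, neg = 4, p = 1.000000, fail to reject H0.
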